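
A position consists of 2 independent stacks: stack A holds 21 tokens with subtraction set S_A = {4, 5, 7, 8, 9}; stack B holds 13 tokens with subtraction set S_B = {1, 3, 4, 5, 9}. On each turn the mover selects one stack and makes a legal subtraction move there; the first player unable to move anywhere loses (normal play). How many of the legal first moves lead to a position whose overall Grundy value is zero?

3

Stack A, S = {4, 5, 7, 8, 9}:
G(0) = 0
G(1) = mex{} = 0
G(2) = mex{} = 0
G(3) = mex{} = 0
G(4) = mex{0} = 1
G(5) = mex{0,0} = 1
G(6) = mex{0,0} = 1
G(7) = mex{0,0,0} = 1
G(8) = mex{1,0,0,0} = 2
G(9) = mex{1,1,0,0,0} = 2
G(10) = mex{1,1,0,0,0} = 2
G(11) = mex{1,1,1,0,0} = 2
G(12) = mex{2,1,1,1,0} = 3
G(13) = mex{2,2,1,1,1} = 0
G(14) = mex{2,2,1,1,1} = 0
G(15) = mex{2,2,2,1,1} = 0
G(16) = mex{3,2,2,2,1} = 0
G(17) = mex{0,3,2,2,2} = 1
G(18) = mex{0,0,2,2,2} = 1
G(19) = mex{0,0,3,2,2} = 1
G(20) = mex{0,0,0,3,2} = 1
G(21) = mex{1,0,0,0,3} = 2
G_A(21) = 2.
Stack B, S = {1, 3, 4, 5, 9}:
G(0) = 0
G(1) = mex{0} = 1
G(2) = mex{1} = 0
G(3) = mex{0,0} = 1
G(4) = mex{1,1,0} = 2
G(5) = mex{2,0,1,0} = 3
G(6) = mex{3,1,0,1} = 2
G(7) = mex{2,2,1,0} = 3
G(8) = mex{3,3,2,1} = 0
G(9) = mex{0,2,3,2,0} = 1
G(10) = mex{1,3,2,3,1} = 0
G(11) = mex{0,0,3,2,0} = 1
G(12) = mex{1,1,0,3,1} = 2
G(13) = mex{2,0,1,0,2} = 3
G_B(13) = 3.
Combined Grundy value = 2 ⊕ 3 = 1.
A winning move leaves total XOR = 0, i.e. changes one component's Grundy value g to g ⊕ X where X is the current total.
Stack A: need g' = 2⊕1 = 3. Options: 21−4→G=1, 21−5→G=0, 21−7→G=0, 21−8→G=0, 21−9→G=3. Hits: 1.
Stack B: need g' = 3⊕1 = 2. Options: 13−1→G=2, 13−3→G=0, 13−4→G=1, 13−5→G=0, 13−9→G=2. Hits: 2.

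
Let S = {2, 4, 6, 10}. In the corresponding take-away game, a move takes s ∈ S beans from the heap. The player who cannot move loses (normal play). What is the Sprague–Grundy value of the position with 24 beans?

0

G(0) = 0
G(1) = mex{} = 0
G(2) = mex{0} = 1
G(3) = mex{0} = 1
G(4) = mex{1,0} = 2
G(5) = mex{1,0} = 2
G(6) = mex{2,1,0} = 3
G(7) = mex{2,1,0} = 3
G(8) = mex{3,2,1} = 0
G(9) = mex{3,2,1} = 0
G(10) = mex{0,3,2,0} = 1
G(11) = mex{0,3,2,0} = 1
G(12) = mex{1,0,3,1} = 2
G(13) = mex{1,0,3,1} = 2
G(14) = mex{2,1,0,2} = 3
G(15) = mex{2,1,0,2} = 3
G(16) = mex{3,2,1,3} = 0
G(17) = mex{3,2,1,3} = 0
G(18) = mex{0,3,2,0} = 1
G(19) = mex{0,3,2,0} = 1
G(20) = mex{1,0,3,1} = 2
G(21) = mex{1,0,3,1} = 2
G(22) = mex{2,1,0,2} = 3
G(23) = mex{2,1,0,2} = 3
G(24) = mex{3,2,1,3} = 0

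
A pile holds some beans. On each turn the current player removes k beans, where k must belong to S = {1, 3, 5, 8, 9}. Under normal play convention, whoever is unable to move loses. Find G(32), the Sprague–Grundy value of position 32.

G(0) = 0
G(1) = mex{0} = 1
G(2) = mex{1} = 0
G(3) = mex{0,0} = 1
G(4) = mex{1,1} = 0
G(5) = mex{0,0,0} = 1
G(6) = mex{1,1,1} = 0
G(7) = mex{0,0,0} = 1
G(8) = mex{1,1,1,0} = 2
G(9) = mex{2,0,0,1,0} = 3
G(10) = mex{3,1,1,0,1} = 2
G(11) = mex{2,2,0,1,0} = 3
G(12) = mex{3,3,1,0,1} = 2
G(13) = mex{2,2,2,1,0} = 3
G(14) = mex{3,3,3,0,1} = 2
G(15) = mex{2,2,2,1,0} = 3
G(16) = mex{3,3,3,2,1} = 0
G(17) = mex{0,2,2,3,2} = 1
G(18) = mex{1,3,3,2,3} = 0
G(19) = mex{0,0,2,3,2} = 1
G(20) = mex{1,1,3,2,3} = 0
G(21) = mex{0,0,0,3,2} = 1
G(22) = mex{1,1,1,2,3} = 0
G(23) = mex{0,0,0,3,2} = 1
G(24) = mex{1,1,1,0,3} = 2
G(25) = mex{2,0,0,1,0} = 3
G(26) = mex{3,1,1,0,1} = 2
G(27) = mex{2,2,0,1,0} = 3
G(28) = mex{3,3,1,0,1} = 2
G(29) = mex{2,2,2,1,0} = 3
G(30) = mex{3,3,3,0,1} = 2
G(31) = mex{2,2,2,1,0} = 3
G(32) = mex{3,3,3,2,1} = 0

0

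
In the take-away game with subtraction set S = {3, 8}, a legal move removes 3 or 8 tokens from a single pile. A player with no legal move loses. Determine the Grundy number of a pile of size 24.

0

G(0) = 0
G(1) = mex{} = 0
G(2) = mex{} = 0
G(3) = mex{0} = 1
G(4) = mex{0} = 1
G(5) = mex{0} = 1
G(6) = mex{1} = 0
G(7) = mex{1} = 0
G(8) = mex{1,0} = 2
G(9) = mex{0,0} = 1
G(10) = mex{0,0} = 1
G(11) = mex{2,1} = 0
G(12) = mex{1,1} = 0
G(13) = mex{1,1} = 0
G(14) = mex{0,0} = 1
G(15) = mex{0,0} = 1
G(16) = mex{0,2} = 1
G(17) = mex{1,1} = 0
G(18) = mex{1,1} = 0
G(19) = mex{1,0} = 2
G(20) = mex{0,0} = 1
G(21) = mex{0,0} = 1
G(22) = mex{2,1} = 0
G(23) = mex{1,1} = 0
G(24) = mex{1,1} = 0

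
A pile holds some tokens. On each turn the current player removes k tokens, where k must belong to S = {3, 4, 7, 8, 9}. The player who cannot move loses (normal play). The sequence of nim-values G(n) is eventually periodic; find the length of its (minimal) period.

G(0) = 0
G(1) = mex{} = 0
G(2) = mex{} = 0
G(3) = mex{0} = 1
G(4) = mex{0,0} = 1
G(5) = mex{0,0} = 1
G(6) = mex{1,0} = 2
G(7) = mex{1,1,0} = 2
G(8) = mex{1,1,0,0} = 2
G(9) = mex{2,1,0,0,0} = 3
G(10) = mex{2,2,1,0,0} = 3
G(11) = mex{2,2,1,1,0} = 3
G(12) = mex{3,2,1,1,1} = 0
G(13) = mex{3,3,2,1,1} = 0
G(14) = mex{3,3,2,2,1} = 0
G(15) = mex{0,3,2,2,2} = 1
G(16) = mex{0,0,3,2,2} = 1
G(17) = mex{0,0,3,3,2} = 1
G(18) = mex{1,0,3,3,3} = 2
G(19) = mex{1,1,0,3,3} = 2
G(20) = mex{1,1,0,0,3} = 2
G(21) = mex{2,1,0,0,0} = 3
G(22) = mex{2,2,1,0,0} = 3
G(23) = mex{2,2,1,1,0} = 3
G(24) = mex{3,2,1,1,1} = 0
G(25) = mex{3,3,2,1,1} = 0
G(n+12) = G(n) holds for n = 0,…,8 (a full window of length max(S) = 9), so the sequence is purely periodic with period 12.

12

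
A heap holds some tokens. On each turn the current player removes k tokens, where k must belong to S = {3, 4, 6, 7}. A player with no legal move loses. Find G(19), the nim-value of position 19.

3

n :  0  1  2  3  4  5  6  7  8  9 10 11 12 13 14 15 16 17 18 19
G :  0  0  0  1  1  1  2  2  2  3  0  0  0  1  1  1  2  2  2  3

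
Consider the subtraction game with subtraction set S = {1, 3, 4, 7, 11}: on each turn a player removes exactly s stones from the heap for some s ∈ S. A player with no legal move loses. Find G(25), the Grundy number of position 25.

G(0) = 0
G(1) = mex{0} = 1
G(2) = mex{1} = 0
G(3) = mex{0,0} = 1
G(4) = mex{1,1,0} = 2
G(5) = mex{2,0,1} = 3
G(6) = mex{3,1,0} = 2
G(7) = mex{2,2,1,0} = 3
G(8) = mex{3,3,2,1} = 0
G(9) = mex{0,2,3,0} = 1
G(10) = mex{1,3,2,1} = 0
G(11) = mex{0,0,3,2,0} = 1
G(12) = mex{1,1,0,3,1} = 2
G(13) = mex{2,0,1,2,0} = 3
G(14) = mex{3,1,0,3,1} = 2
G(15) = mex{2,2,1,0,2} = 3
G(16) = mex{3,3,2,1,3} = 0
G(17) = mex{0,2,3,0,2} = 1
G(18) = mex{1,3,2,1,3} = 0
G(19) = mex{0,0,3,2,0} = 1
G(20) = mex{1,1,0,3,1} = 2
G(21) = mex{2,0,1,2,0} = 3
G(22) = mex{3,1,0,3,1} = 2
G(23) = mex{2,2,1,0,2} = 3
G(24) = mex{3,3,2,1,3} = 0
G(25) = mex{0,2,3,0,2} = 1

1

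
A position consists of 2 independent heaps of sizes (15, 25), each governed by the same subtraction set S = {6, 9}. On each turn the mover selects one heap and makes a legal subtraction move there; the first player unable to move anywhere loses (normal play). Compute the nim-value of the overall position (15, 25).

1

All heaps use S = {6, 9}:
G(0) = 0
G(1) = mex{} = 0
G(2) = mex{} = 0
G(3) = mex{} = 0
G(4) = mex{} = 0
G(5) = mex{} = 0
G(6) = mex{0} = 1
G(7) = mex{0} = 1
G(8) = mex{0} = 1
G(9) = mex{0,0} = 1
G(10) = mex{0,0} = 1
G(11) = mex{0,0} = 1
G(12) = mex{1,0} = 2
G(13) = mex{1,0} = 2
G(14) = mex{1,0} = 2
G(15) = mex{1,1} = 0
G(16) = mex{1,1} = 0
G(17) = mex{1,1} = 0
G(18) = mex{2,1} = 0
G(19) = mex{2,1} = 0
G(20) = mex{2,1} = 0
G(21) = mex{0,2} = 1
G(22) = mex{0,2} = 1
G(23) = mex{0,2} = 1
G(24) = mex{0,0} = 1
G(25) = mex{0,0} = 1
Heap A: G(15) = 0.
Heap B: G(25) = 1.
Combined Grundy value = 0 ⊕ 1 = 1.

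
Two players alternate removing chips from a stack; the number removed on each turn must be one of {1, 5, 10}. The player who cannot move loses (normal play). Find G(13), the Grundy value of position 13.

3

G(0) = 0
G(1) = mex{0} = 1
G(2) = mex{1} = 0
G(3) = mex{0} = 1
G(4) = mex{1} = 0
G(5) = mex{0,0} = 1
G(6) = mex{1,1} = 0
G(7) = mex{0,0} = 1
G(8) = mex{1,1} = 0
G(9) = mex{0,0} = 1
G(10) = mex{1,1,0} = 2
G(11) = mex{2,0,1} = 3
G(12) = mex{3,1,0} = 2
G(13) = mex{2,0,1} = 3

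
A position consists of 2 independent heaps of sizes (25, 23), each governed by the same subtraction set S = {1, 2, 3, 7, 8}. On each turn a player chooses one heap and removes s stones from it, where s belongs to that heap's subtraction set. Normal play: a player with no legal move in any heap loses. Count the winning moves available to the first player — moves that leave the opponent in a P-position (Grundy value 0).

3

All heaps use S = {1, 2, 3, 7, 8}:
G(0) = 0
G(1) = mex{0} = 1
G(2) = mex{1,0} = 2
G(3) = mex{2,1,0} = 3
G(4) = mex{3,2,1} = 0
G(5) = mex{0,3,2} = 1
G(6) = mex{1,0,3} = 2
G(7) = mex{2,1,0,0} = 3
G(8) = mex{3,2,1,1,0} = 4
G(9) = mex{4,3,2,2,1} = 0
G(10) = mex{0,4,3,3,2} = 1
G(11) = mex{1,0,4,0,3} = 2
G(12) = mex{2,1,0,1,0} = 3
G(13) = mex{3,2,1,2,1} = 0
G(14) = mex{0,3,2,3,2} = 1
G(15) = mex{1,0,3,4,3} = 2
G(16) = mex{2,1,0,0,4} = 3
G(17) = mex{3,2,1,1,0} = 4
G(18) = mex{4,3,2,2,1} = 0
G(19) = mex{0,4,3,3,2} = 1
G(20) = mex{1,0,4,0,3} = 2
G(21) = mex{2,1,0,1,0} = 3
G(22) = mex{3,2,1,2,1} = 0
G(23) = mex{0,3,2,3,2} = 1
G(24) = mex{1,0,3,4,3} = 2
G(25) = mex{2,1,0,0,4} = 3
Heap A: G(25) = 3.
Heap B: G(23) = 1.
Combined Grundy value = 3 ⊕ 1 = 2.
A winning move leaves total XOR = 0, i.e. changes one component's Grundy value g to g ⊕ X where X is the current total.
Heap A: need g' = 3⊕2 = 1. Options: 25−1→G=2, 25−2→G=1, 25−3→G=0, 25−7→G=0, 25−8→G=4. Hits: 1.
Heap B: need g' = 1⊕2 = 3. Options: 23−1→G=0, 23−2→G=3, 23−3→G=2, 23−7→G=3, 23−8→G=2. Hits: 2.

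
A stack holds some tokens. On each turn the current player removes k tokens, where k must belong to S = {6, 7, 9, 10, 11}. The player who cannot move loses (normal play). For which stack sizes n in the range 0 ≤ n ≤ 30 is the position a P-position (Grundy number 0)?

0, 1, 2, 3, 4, 5, 17, 18, 19, 20, 21, 22

G(0) = 0
G(1) = mex{} = 0
G(2) = mex{} = 0
G(3) = mex{} = 0
G(4) = mex{} = 0
G(5) = mex{} = 0
G(6) = mex{0} = 1
G(7) = mex{0,0} = 1
G(8) = mex{0,0} = 1
G(9) = mex{0,0,0} = 1
G(10) = mex{0,0,0,0} = 1
G(11) = mex{0,0,0,0,0} = 1
G(12) = mex{1,0,0,0,0} = 2
G(13) = mex{1,1,0,0,0} = 2
G(14) = mex{1,1,0,0,0} = 2
G(15) = mex{1,1,1,0,0} = 2
G(16) = mex{1,1,1,1,0} = 2
G(17) = mex{1,1,1,1,1} = 0
G(18) = mex{2,1,1,1,1} = 0
G(19) = mex{2,2,1,1,1} = 0
G(20) = mex{2,2,1,1,1} = 0
G(21) = mex{2,2,2,1,1} = 0
G(22) = mex{2,2,2,2,1} = 0
G(23) = mex{0,2,2,2,2} = 1
G(24) = mex{0,0,2,2,2} = 1
G(25) = mex{0,0,2,2,2} = 1
G(26) = mex{0,0,0,2,2} = 1
G(27) = mex{0,0,0,0,2} = 1
G(28) = mex{0,0,0,0,0} = 1
G(29) = mex{1,0,0,0,0} = 2
G(30) = mex{1,1,0,0,0} = 2
P-positions are exactly the n with G(n) = 0.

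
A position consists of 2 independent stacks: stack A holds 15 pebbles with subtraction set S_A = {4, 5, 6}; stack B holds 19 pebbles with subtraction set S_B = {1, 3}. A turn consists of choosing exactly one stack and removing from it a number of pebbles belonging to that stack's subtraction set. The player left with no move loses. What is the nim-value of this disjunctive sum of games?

Stack A, S = {4, 5, 6}:
G(0) = 0
G(1) = mex{} = 0
G(2) = mex{} = 0
G(3) = mex{} = 0
G(4) = mex{0} = 1
G(5) = mex{0,0} = 1
G(6) = mex{0,0,0} = 1
G(7) = mex{0,0,0} = 1
G(8) = mex{1,0,0} = 2
G(9) = mex{1,1,0} = 2
G(10) = mex{1,1,1} = 0
G(11) = mex{1,1,1} = 0
G(12) = mex{2,1,1} = 0
G(13) = mex{2,2,1} = 0
G(14) = mex{0,2,2} = 1
G(15) = mex{0,0,2} = 1
G_A(15) = 1.
Stack B, S = {1, 3}:
n :  0  1  2  3  4  5  6  7  8  9 10 11 12 13 14 15 16 17 18 19
G :  0  1  0  1  0  1  0  1  0  1  0  1  0  1  0  1  0  1  0  1
G_B(19) = 1.
Combined Grundy value = 1 ⊕ 1 = 0.

0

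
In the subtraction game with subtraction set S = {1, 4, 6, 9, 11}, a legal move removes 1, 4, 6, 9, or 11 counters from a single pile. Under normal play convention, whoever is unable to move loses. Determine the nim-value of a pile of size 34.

G(0) = 0
G(1) = mex{0} = 1
G(2) = mex{1} = 0
G(3) = mex{0} = 1
G(4) = mex{1,0} = 2
G(5) = mex{2,1} = 0
G(6) = mex{0,0,0} = 1
G(7) = mex{1,1,1} = 0
G(8) = mex{0,2,0} = 1
G(9) = mex{1,0,1,0} = 2
G(10) = mex{2,1,2,1} = 0
G(11) = mex{0,0,0,0,0} = 1
G(12) = mex{1,1,1,1,1} = 0
G(13) = mex{0,2,0,2,0} = 1
G(14) = mex{1,0,1,0,1} = 2
G(15) = mex{2,1,2,1,2} = 0
G(16) = mex{0,0,0,0,0} = 1
G(17) = mex{1,1,1,1,1} = 0
G(18) = mex{0,2,0,2,0} = 1
G(19) = mex{1,0,1,0,1} = 2
G(20) = mex{2,1,2,1,2} = 0
G(21) = mex{0,0,0,0,0} = 1
G(22) = mex{1,1,1,1,1} = 0
G(23) = mex{0,2,0,2,0} = 1
G(24) = mex{1,0,1,0,1} = 2
G(25) = mex{2,1,2,1,2} = 0
G(26) = mex{0,0,0,0,0} = 1
G(27) = mex{1,1,1,1,1} = 0
G(28) = mex{0,2,0,2,0} = 1
G(29) = mex{1,0,1,0,1} = 2
G(30) = mex{2,1,2,1,2} = 0
G(31) = mex{0,0,0,0,0} = 1
G(32) = mex{1,1,1,1,1} = 0
G(33) = mex{0,2,0,2,0} = 1
G(34) = mex{1,0,1,0,1} = 2

2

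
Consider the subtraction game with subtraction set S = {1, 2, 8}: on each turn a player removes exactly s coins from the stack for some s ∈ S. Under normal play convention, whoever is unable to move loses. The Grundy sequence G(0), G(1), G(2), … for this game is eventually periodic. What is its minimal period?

G(0) = 0
G(1) = mex{0} = 1
G(2) = mex{1,0} = 2
G(3) = mex{2,1} = 0
G(4) = mex{0,2} = 1
G(5) = mex{1,0} = 2
G(6) = mex{2,1} = 0
G(7) = mex{0,2} = 1
G(8) = mex{1,0,0} = 2
G(9) = mex{2,1,1} = 0
G(10) = mex{0,2,2} = 1
G(11) = mex{1,0,0} = 2
G(12) = mex{2,1,1} = 0
G(13) = mex{0,2,2} = 1
G(14) = mex{1,0,0} = 2
G(n+3) = G(n) holds for n = 0,…,7 (a full window of length max(S) = 8), so the sequence is purely periodic with period 3.

3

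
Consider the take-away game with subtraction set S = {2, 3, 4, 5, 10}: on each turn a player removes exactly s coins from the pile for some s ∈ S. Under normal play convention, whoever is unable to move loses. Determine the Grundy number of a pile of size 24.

1

n :  0  1  2  3  4  5  6  7  8  9 10 11 12 13 14 15 16 17 18 19 20 21 22 23 24
G :  0  0  1  1  2  2  3  0  0  1  1  2  2  3  0  0  1  1  2  2  3  0  0  1  1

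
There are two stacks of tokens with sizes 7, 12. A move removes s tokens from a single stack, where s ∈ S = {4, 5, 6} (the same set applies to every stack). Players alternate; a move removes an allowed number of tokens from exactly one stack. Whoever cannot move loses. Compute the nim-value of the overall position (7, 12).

All stacks use S = {4, 5, 6}:
n :  0  1  2  3  4  5  6  7  8  9 10 11 12
G :  0  0  0  0  1  1  1  1  2  2  0  0  0
Stack A: G(7) = 1.
Stack B: G(12) = 0.
Combined Grundy value = 1 ⊕ 0 = 1.

1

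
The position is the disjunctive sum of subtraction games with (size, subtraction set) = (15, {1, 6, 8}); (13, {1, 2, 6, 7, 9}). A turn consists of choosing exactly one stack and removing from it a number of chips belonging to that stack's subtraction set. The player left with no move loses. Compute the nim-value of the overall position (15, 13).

Stack A, S = {1, 6, 8}:
n :  0  1  2  3  4  5  6  7  8  9 10 11 12 13 14 15
G :  0  1  0  1  0  1  2  0  1  0  1  0  1  2  0  1
G_A(15) = 1.
Stack B, S = {1, 2, 6, 7, 9}:
n :  0  1  2  3  4  5  6  7  8  9 10 11 12 13
G :  0  1  2  0  1  2  3  4  0  1  2  0  1  2
G_B(13) = 2.
Combined Grundy value = 1 ⊕ 2 = 3.

3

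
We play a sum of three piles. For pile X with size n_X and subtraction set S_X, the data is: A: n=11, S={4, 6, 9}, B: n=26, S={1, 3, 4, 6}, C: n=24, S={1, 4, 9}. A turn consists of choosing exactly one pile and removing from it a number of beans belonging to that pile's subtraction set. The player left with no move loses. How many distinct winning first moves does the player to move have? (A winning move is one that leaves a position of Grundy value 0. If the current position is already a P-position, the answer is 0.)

4

Pile A, S = {4, 6, 9}:
n :  0  1  2  3  4  5  6  7  8  9 10 11
G :  0  0  0  0  1  1  1  1  2  2  2  2
G_A(11) = 2.
Pile B, S = {1, 3, 4, 6}:
G(0) = 0
G(1) = mex{0} = 1
G(2) = mex{1} = 0
G(3) = mex{0,0} = 1
G(4) = mex{1,1,0} = 2
G(5) = mex{2,0,1} = 3
G(6) = mex{3,1,0,0} = 2
G(7) = mex{2,2,1,1} = 0
G(8) = mex{0,3,2,0} = 1
G(9) = mex{1,2,3,1} = 0
G(10) = mex{0,0,2,2} = 1
G(11) = mex{1,1,0,3} = 2
G(12) = mex{2,0,1,2} = 3
G(13) = mex{3,1,0,0} = 2
G(14) = mex{2,2,1,1} = 0
G(15) = mex{0,3,2,0} = 1
G(16) = mex{1,2,3,1} = 0
G(17) = mex{0,0,2,2} = 1
G(18) = mex{1,1,0,3} = 2
G(19) = mex{2,0,1,2} = 3
G(20) = mex{3,1,0,0} = 2
G(21) = mex{2,2,1,1} = 0
G(22) = mex{0,3,2,0} = 1
G(23) = mex{1,2,3,1} = 0
G(24) = mex{0,0,2,2} = 1
G(25) = mex{1,1,0,3} = 2
G(26) = mex{2,0,1,2} = 3
G_B(26) = 3.
Pile C, S = {1, 4, 9}:
G(0) = 0
G(1) = mex{0} = 1
G(2) = mex{1} = 0
G(3) = mex{0} = 1
G(4) = mex{1,0} = 2
G(5) = mex{2,1} = 0
G(6) = mex{0,0} = 1
G(7) = mex{1,1} = 0
G(8) = mex{0,2} = 1
G(9) = mex{1,0,0} = 2
G(10) = mex{2,1,1} = 0
G(11) = mex{0,0,0} = 1
G(12) = mex{1,1,1} = 0
G(13) = mex{0,2,2} = 1
G(14) = mex{1,0,0} = 2
G(15) = mex{2,1,1} = 0
G(16) = mex{0,0,0} = 1
G(17) = mex{1,1,1} = 0
G(18) = mex{0,2,2} = 1
G(19) = mex{1,0,0} = 2
G(20) = mex{2,1,1} = 0
G(21) = mex{0,0,0} = 1
G(22) = mex{1,1,1} = 0
G(23) = mex{0,2,2} = 1
G(24) = mex{1,0,0} = 2
G_C(24) = 2.
Combined Grundy value = 2 ⊕ 3 ⊕ 2 = 3.
A winning move leaves total XOR = 0, i.e. changes one component's Grundy value g to g ⊕ X where X is the current total.
Pile A: need g' = 2⊕3 = 1. Options: 11−4→G=1, 11−6→G=1, 11−9→G=0. Hits: 2.
Pile B: need g' = 3⊕3 = 0. Options: 26−1→G=2, 26−3→G=0, 26−4→G=1, 26−6→G=2. Hits: 1.
Pile C: need g' = 2⊕3 = 1. Options: 24−1→G=1, 24−4→G=0, 24−9→G=0. Hits: 1.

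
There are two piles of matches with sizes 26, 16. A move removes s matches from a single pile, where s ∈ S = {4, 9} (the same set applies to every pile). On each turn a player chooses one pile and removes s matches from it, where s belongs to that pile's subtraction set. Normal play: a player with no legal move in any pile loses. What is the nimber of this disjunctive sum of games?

0

All piles use S = {4, 9}:
G(0) = 0
G(1) = mex{} = 0
G(2) = mex{} = 0
G(3) = mex{} = 0
G(4) = mex{0} = 1
G(5) = mex{0} = 1
G(6) = mex{0} = 1
G(7) = mex{0} = 1
G(8) = mex{1} = 0
G(9) = mex{1,0} = 2
G(10) = mex{1,0} = 2
G(11) = mex{1,0} = 2
G(12) = mex{0,0} = 1
G(13) = mex{2,1} = 0
G(14) = mex{2,1} = 0
G(15) = mex{2,1} = 0
G(16) = mex{1,1} = 0
G(17) = mex{0,0} = 1
G(18) = mex{0,2} = 1
G(19) = mex{0,2} = 1
G(20) = mex{0,2} = 1
G(21) = mex{1,1} = 0
G(22) = mex{1,0} = 2
G(23) = mex{1,0} = 2
G(24) = mex{1,0} = 2
G(25) = mex{0,0} = 1
G(26) = mex{2,1} = 0
Pile A: G(26) = 0.
Pile B: G(16) = 0.
Combined Grundy value = 0 ⊕ 0 = 0.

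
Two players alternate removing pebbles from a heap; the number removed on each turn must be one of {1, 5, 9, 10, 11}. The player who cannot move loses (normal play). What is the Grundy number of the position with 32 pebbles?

G(0) = 0
G(1) = mex{0} = 1
G(2) = mex{1} = 0
G(3) = mex{0} = 1
G(4) = mex{1} = 0
G(5) = mex{0,0} = 1
G(6) = mex{1,1} = 0
G(7) = mex{0,0} = 1
G(8) = mex{1,1} = 0
G(9) = mex{0,0,0} = 1
G(10) = mex{1,1,1,0} = 2
G(11) = mex{2,0,0,1,0} = 3
G(12) = mex{3,1,1,0,1} = 2
G(13) = mex{2,0,0,1,0} = 3
G(14) = mex{3,1,1,0,1} = 2
G(15) = mex{2,2,0,1,0} = 3
G(16) = mex{3,3,1,0,1} = 2
G(17) = mex{2,2,0,1,0} = 3
G(18) = mex{3,3,1,0,1} = 2
G(19) = mex{2,2,2,1,0} = 3
G(20) = mex{3,3,3,2,1} = 0
G(21) = mex{0,2,2,3,2} = 1
G(22) = mex{1,3,3,2,3} = 0
G(23) = mex{0,2,2,3,2} = 1
G(24) = mex{1,3,3,2,3} = 0
G(25) = mex{0,0,2,3,2} = 1
G(26) = mex{1,1,3,2,3} = 0
G(27) = mex{0,0,2,3,2} = 1
G(28) = mex{1,1,3,2,3} = 0
G(29) = mex{0,0,0,3,2} = 1
G(30) = mex{1,1,1,0,3} = 2
G(31) = mex{2,0,0,1,0} = 3
G(32) = mex{3,1,1,0,1} = 2

2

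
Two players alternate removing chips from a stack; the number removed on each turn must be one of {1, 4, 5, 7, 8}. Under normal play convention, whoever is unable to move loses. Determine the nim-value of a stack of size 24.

n :  0  1  2  3  4  5  6  7  8  9 10 11 12 13 14 15 16 17 18 19 20 21 22 23 24
G :  0  1  0  1  2  3  2  3  4  5  4  0  1  0  1  2  3  2  3  4  5  4  0  1  0

0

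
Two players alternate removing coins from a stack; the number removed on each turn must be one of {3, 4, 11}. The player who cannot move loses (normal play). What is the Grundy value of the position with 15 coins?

0

n :  0  1  2  3  4  5  6  7  8  9 10 11 12 13 14 15
G :  0  0  0  1  1  1  2  0  0  0  1  1  1  2  0  0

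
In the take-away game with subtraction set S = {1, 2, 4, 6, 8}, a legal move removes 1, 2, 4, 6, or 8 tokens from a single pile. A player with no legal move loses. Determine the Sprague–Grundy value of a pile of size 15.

G(0) = 0
G(1) = mex{0} = 1
G(2) = mex{1,0} = 2
G(3) = mex{2,1} = 0
G(4) = mex{0,2,0} = 1
G(5) = mex{1,0,1} = 2
G(6) = mex{2,1,2,0} = 3
G(7) = mex{3,2,0,1} = 4
G(8) = mex{4,3,1,2,0} = 5
G(9) = mex{5,4,2,0,1} = 3
G(10) = mex{3,5,3,1,2} = 0
G(11) = mex{0,3,4,2,0} = 1
G(12) = mex{1,0,5,3,1} = 2
G(13) = mex{2,1,3,4,2} = 0
G(14) = mex{0,2,0,5,3} = 1
G(15) = mex{1,0,1,3,4} = 2

2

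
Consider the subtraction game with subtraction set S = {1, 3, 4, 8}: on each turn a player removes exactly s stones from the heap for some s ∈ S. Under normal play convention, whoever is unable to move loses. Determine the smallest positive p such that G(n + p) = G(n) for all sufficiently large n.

G(0) = 0
G(1) = mex{0} = 1
G(2) = mex{1} = 0
G(3) = mex{0,0} = 1
G(4) = mex{1,1,0} = 2
G(5) = mex{2,0,1} = 3
G(6) = mex{3,1,0} = 2
G(7) = mex{2,2,1} = 0
G(8) = mex{0,3,2,0} = 1
G(9) = mex{1,2,3,1} = 0
G(10) = mex{0,0,2,0} = 1
G(11) = mex{1,1,0,1} = 2
G(12) = mex{2,0,1,2} = 3
G(13) = mex{3,1,0,3} = 2
G(14) = mex{2,2,1,2} = 0
G(15) = mex{0,3,2,0} = 1
G(16) = mex{1,2,3,1} = 0
G(n+7) = G(n) holds for n = 0,…,7 (a full window of length max(S) = 8), so the sequence is purely periodic with period 7.

7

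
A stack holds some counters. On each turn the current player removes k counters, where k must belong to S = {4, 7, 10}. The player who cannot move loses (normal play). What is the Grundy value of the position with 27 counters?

G(0) = 0
G(1) = mex{} = 0
G(2) = mex{} = 0
G(3) = mex{} = 0
G(4) = mex{0} = 1
G(5) = mex{0} = 1
G(6) = mex{0} = 1
G(7) = mex{0,0} = 1
G(8) = mex{1,0} = 2
G(9) = mex{1,0} = 2
G(10) = mex{1,0,0} = 2
G(11) = mex{1,1,0} = 2
G(12) = mex{2,1,0} = 3
G(13) = mex{2,1,0} = 3
G(14) = mex{2,1,1} = 0
G(15) = mex{2,2,1} = 0
G(16) = mex{3,2,1} = 0
G(17) = mex{3,2,1} = 0
G(18) = mex{0,2,2} = 1
G(19) = mex{0,3,2} = 1
G(20) = mex{0,3,2} = 1
G(21) = mex{0,0,2} = 1
G(22) = mex{1,0,3} = 2
G(23) = mex{1,0,3} = 2
G(24) = mex{1,0,0} = 2
G(25) = mex{1,1,0} = 2
G(26) = mex{2,1,0} = 3
G(27) = mex{2,1,0} = 3

3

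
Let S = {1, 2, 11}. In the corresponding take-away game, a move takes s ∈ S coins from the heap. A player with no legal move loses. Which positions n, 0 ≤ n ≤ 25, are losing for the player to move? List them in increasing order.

G(0) = 0
G(1) = mex{0} = 1
G(2) = mex{1,0} = 2
G(3) = mex{2,1} = 0
G(4) = mex{0,2} = 1
G(5) = mex{1,0} = 2
G(6) = mex{2,1} = 0
G(7) = mex{0,2} = 1
G(8) = mex{1,0} = 2
G(9) = mex{2,1} = 0
G(10) = mex{0,2} = 1
G(11) = mex{1,0,0} = 2
G(12) = mex{2,1,1} = 0
G(13) = mex{0,2,2} = 1
G(14) = mex{1,0,0} = 2
G(15) = mex{2,1,1} = 0
G(16) = mex{0,2,2} = 1
G(17) = mex{1,0,0} = 2
G(18) = mex{2,1,1} = 0
G(19) = mex{0,2,2} = 1
G(20) = mex{1,0,0} = 2
G(21) = mex{2,1,1} = 0
G(22) = mex{0,2,2} = 1
G(23) = mex{1,0,0} = 2
G(24) = mex{2,1,1} = 0
G(25) = mex{0,2,2} = 1
P-positions are exactly the n with G(n) = 0.

0, 3, 6, 9, 12, 15, 18, 21, 24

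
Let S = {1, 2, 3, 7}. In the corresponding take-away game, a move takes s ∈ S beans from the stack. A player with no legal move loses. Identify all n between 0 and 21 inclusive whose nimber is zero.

0, 4, 8, 12, 16, 20

n :  0  1  2  3  4  5  6  7  8  9 10 11 12 13 14 15 16 17 18 19 20 21
G :  0  1  2  3  0  1  2  3  0  1  2  3  0  1  2  3  0  1  2  3  0  1
P-positions are exactly the n with G(n) = 0.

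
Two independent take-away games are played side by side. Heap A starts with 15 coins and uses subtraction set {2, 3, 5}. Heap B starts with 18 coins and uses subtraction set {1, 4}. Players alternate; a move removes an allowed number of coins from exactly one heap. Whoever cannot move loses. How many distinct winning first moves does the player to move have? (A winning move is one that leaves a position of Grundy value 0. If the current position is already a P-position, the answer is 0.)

2

Heap A, S = {2, 3, 5}:
G(0) = 0
G(1) = mex{} = 0
G(2) = mex{0} = 1
G(3) = mex{0,0} = 1
G(4) = mex{1,0} = 2
G(5) = mex{1,1,0} = 2
G(6) = mex{2,1,0} = 3
G(7) = mex{2,2,1} = 0
G(8) = mex{3,2,1} = 0
G(9) = mex{0,3,2} = 1
G(10) = mex{0,0,2} = 1
G(11) = mex{1,0,3} = 2
G(12) = mex{1,1,0} = 2
G(13) = mex{2,1,0} = 3
G(14) = mex{2,2,1} = 0
G(15) = mex{3,2,1} = 0
G_A(15) = 0.
Heap B, S = {1, 4}:
n :  0  1  2  3  4  5  6  7  8  9 10 11 12 13 14 15 16 17 18
G :  0  1  0  1  2  0  1  0  1  2  0  1  0  1  2  0  1  0  1
G_B(18) = 1.
Combined Grundy value = 0 ⊕ 1 = 1.
A winning move leaves total XOR = 0, i.e. changes one component's Grundy value g to g ⊕ X where X is the current total.
Heap A: need g' = 0⊕1 = 1. Options: 15−2→G=3, 15−3→G=2, 15−5→G=1. Hits: 1.
Heap B: need g' = 1⊕1 = 0. Options: 18−1→G=0, 18−4→G=2. Hits: 1.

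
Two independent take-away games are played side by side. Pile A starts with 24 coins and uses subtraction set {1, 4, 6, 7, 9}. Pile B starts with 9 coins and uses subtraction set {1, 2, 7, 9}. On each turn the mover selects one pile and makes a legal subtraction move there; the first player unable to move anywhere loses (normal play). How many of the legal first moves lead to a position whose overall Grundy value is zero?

Pile A, S = {1, 4, 6, 7, 9}:
G(0) = 0
G(1) = mex{0} = 1
G(2) = mex{1} = 0
G(3) = mex{0} = 1
G(4) = mex{1,0} = 2
G(5) = mex{2,1} = 0
G(6) = mex{0,0,0} = 1
G(7) = mex{1,1,1,0} = 2
G(8) = mex{2,2,0,1} = 3
G(9) = mex{3,0,1,0,0} = 2
G(10) = mex{2,1,2,1,1} = 0
G(11) = mex{0,2,0,2,0} = 1
G(12) = mex{1,3,1,0,1} = 2
G(13) = mex{2,2,2,1,2} = 0
G(14) = mex{0,0,3,2,0} = 1
G(15) = mex{1,1,2,3,1} = 0
G(16) = mex{0,2,0,2,2} = 1
G(17) = mex{1,0,1,0,3} = 2
G(18) = mex{2,1,2,1,2} = 0
G(19) = mex{0,0,0,2,0} = 1
G(20) = mex{1,1,1,0,1} = 2
G(21) = mex{2,2,0,1,2} = 3
G(22) = mex{3,0,1,0,0} = 2
G(23) = mex{2,1,2,1,1} = 0
G(24) = mex{0,2,0,2,0} = 1
G_A(24) = 1.
Pile B, S = {1, 2, 7, 9}:
n : 0 1 2 3 4 5 6 7 8 9
G : 0 1 2 0 1 2 0 1 2 3
G_B(9) = 3.
Combined Grundy value = 1 ⊕ 3 = 2.
A winning move leaves total XOR = 0, i.e. changes one component's Grundy value g to g ⊕ X where X is the current total.
Pile A: need g' = 1⊕2 = 3. Options: 24−1→G=0, 24−4→G=2, 24−6→G=0, 24−7→G=2, 24−9→G=0. Hits: 0.
Pile B: need g' = 3⊕2 = 1. Options: 9−1→G=2, 9−2→G=1, 9−7→G=2, 9−9→G=0. Hits: 1.

1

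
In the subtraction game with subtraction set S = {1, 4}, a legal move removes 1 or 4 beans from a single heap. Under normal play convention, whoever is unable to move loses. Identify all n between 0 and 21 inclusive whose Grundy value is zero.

0, 2, 5, 7, 10, 12, 15, 17, 20

G(0) = 0
G(1) = mex{0} = 1
G(2) = mex{1} = 0
G(3) = mex{0} = 1
G(4) = mex{1,0} = 2
G(5) = mex{2,1} = 0
G(6) = mex{0,0} = 1
G(7) = mex{1,1} = 0
G(8) = mex{0,2} = 1
G(9) = mex{1,0} = 2
G(10) = mex{2,1} = 0
G(11) = mex{0,0} = 1
G(12) = mex{1,1} = 0
G(13) = mex{0,2} = 1
G(14) = mex{1,0} = 2
G(15) = mex{2,1} = 0
G(16) = mex{0,0} = 1
G(17) = mex{1,1} = 0
G(18) = mex{0,2} = 1
G(19) = mex{1,0} = 2
G(20) = mex{2,1} = 0
G(21) = mex{0,0} = 1
P-positions are exactly the n with G(n) = 0.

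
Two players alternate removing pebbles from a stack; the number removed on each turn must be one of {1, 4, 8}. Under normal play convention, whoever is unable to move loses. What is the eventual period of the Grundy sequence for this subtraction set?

G(0) = 0
G(1) = mex{0} = 1
G(2) = mex{1} = 0
G(3) = mex{0} = 1
G(4) = mex{1,0} = 2
G(5) = mex{2,1} = 0
G(6) = mex{0,0} = 1
G(7) = mex{1,1} = 0
G(8) = mex{0,2,0} = 1
G(9) = mex{1,0,1} = 2
G(10) = mex{2,1,0} = 3
G(11) = mex{3,0,1} = 2
G(12) = mex{2,1,2} = 0
G(13) = mex{0,2,0} = 1
G(14) = mex{1,3,1} = 0
G(15) = mex{0,2,0} = 1
G(16) = mex{1,0,1} = 2
G(17) = mex{2,1,2} = 0
G(18) = mex{0,0,3} = 1
G(19) = mex{1,1,2} = 0
G(20) = mex{0,2,0} = 1
G(21) = mex{1,0,1} = 2
G(22) = mex{2,1,0} = 3
G(23) = mex{3,0,1} = 2
G(24) = mex{2,1,2} = 0
G(25) = mex{0,2,0} = 1
G(n+12) = G(n) holds for n = 0,…,7 (a full window of length max(S) = 8), so the sequence is purely periodic with period 12.

12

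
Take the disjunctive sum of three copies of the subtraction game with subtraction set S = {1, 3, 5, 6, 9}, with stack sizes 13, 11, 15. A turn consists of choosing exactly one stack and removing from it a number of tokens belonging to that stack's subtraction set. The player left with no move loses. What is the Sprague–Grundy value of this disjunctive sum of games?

All stacks use S = {1, 3, 5, 6, 9}:
G(0) = 0
G(1) = mex{0} = 1
G(2) = mex{1} = 0
G(3) = mex{0,0} = 1
G(4) = mex{1,1} = 0
G(5) = mex{0,0,0} = 1
G(6) = mex{1,1,1,0} = 2
G(7) = mex{2,0,0,1} = 3
G(8) = mex{3,1,1,0} = 2
G(9) = mex{2,2,0,1,0} = 3
G(10) = mex{3,3,1,0,1} = 2
G(11) = mex{2,2,2,1,0} = 3
G(12) = mex{3,3,3,2,1} = 0
G(13) = mex{0,2,2,3,0} = 1
G(14) = mex{1,3,3,2,1} = 0
G(15) = mex{0,0,2,3,2} = 1
Stack A: G(13) = 1.
Stack B: G(11) = 3.
Stack C: G(15) = 1.
Combined Grundy value = 1 ⊕ 3 ⊕ 1 = 3.

3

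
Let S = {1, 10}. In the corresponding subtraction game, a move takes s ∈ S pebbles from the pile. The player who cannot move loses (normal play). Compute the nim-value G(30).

n :  0  1  2  3  4  5  6  7  8  9 10 11 12 13 14 15 16 17 18 19 20 21 22 23 24 25 26 27 28 29 30
G :  0  1  0  1  0  1  0  1  0  1  2  0  1  0  1  0  1  0  1  0  1  2  0  1  0  1  0  1  0  1  0

0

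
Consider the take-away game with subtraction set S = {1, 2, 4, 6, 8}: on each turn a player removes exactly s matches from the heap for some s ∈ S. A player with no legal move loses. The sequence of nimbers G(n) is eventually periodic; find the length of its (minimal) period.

10

n :  0  1  2  3  4  5  6  7  8  9 10 11 12 13 14 15 16 17 18 19 20 21
G :  0  1  2  0  1  2  3  4  5  3  0  1  2  0  1  2  3  4  5  3  0  1
G(n+10) = G(n) holds for n = 0,…,7 (a full window of length max(S) = 8), so the sequence is purely periodic with period 10.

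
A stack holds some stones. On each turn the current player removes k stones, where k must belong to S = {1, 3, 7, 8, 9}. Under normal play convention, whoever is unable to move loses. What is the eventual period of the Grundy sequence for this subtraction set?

16

G(0) = 0
G(1) = mex{0} = 1
G(2) = mex{1} = 0
G(3) = mex{0,0} = 1
G(4) = mex{1,1} = 0
G(5) = mex{0,0} = 1
G(6) = mex{1,1} = 0
G(7) = mex{0,0,0} = 1
G(8) = mex{1,1,1,0} = 2
G(9) = mex{2,0,0,1,0} = 3
G(10) = mex{3,1,1,0,1} = 2
G(11) = mex{2,2,0,1,0} = 3
G(12) = mex{3,3,1,0,1} = 2
G(13) = mex{2,2,0,1,0} = 3
G(14) = mex{3,3,1,0,1} = 2
G(15) = mex{2,2,2,1,0} = 3
G(16) = mex{3,3,3,2,1} = 0
G(17) = mex{0,2,2,3,2} = 1
G(18) = mex{1,3,3,2,3} = 0
G(19) = mex{0,0,2,3,2} = 1
G(20) = mex{1,1,3,2,3} = 0
G(21) = mex{0,0,2,3,2} = 1
G(22) = mex{1,1,3,2,3} = 0
G(23) = mex{0,0,0,3,2} = 1
G(24) = mex{1,1,1,0,3} = 2
G(25) = mex{2,0,0,1,0} = 3
G(26) = mex{3,1,1,0,1} = 2
G(27) = mex{2,2,0,1,0} = 3
G(28) = mex{3,3,1,0,1} = 2
G(29) = mex{2,2,0,1,0} = 3
G(30) = mex{3,3,1,0,1} = 2
G(31) = mex{2,2,2,1,0} = 3
G(32) = mex{3,3,3,2,1} = 0
G(33) = mex{0,2,2,3,2} = 1
G(n+16) = G(n) holds for n = 0,…,8 (a full window of length max(S) = 9), so the sequence is purely periodic with period 16.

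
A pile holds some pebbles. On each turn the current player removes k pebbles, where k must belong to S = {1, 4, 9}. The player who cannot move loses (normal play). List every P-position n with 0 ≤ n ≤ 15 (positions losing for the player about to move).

G(0) = 0
G(1) = mex{0} = 1
G(2) = mex{1} = 0
G(3) = mex{0} = 1
G(4) = mex{1,0} = 2
G(5) = mex{2,1} = 0
G(6) = mex{0,0} = 1
G(7) = mex{1,1} = 0
G(8) = mex{0,2} = 1
G(9) = mex{1,0,0} = 2
G(10) = mex{2,1,1} = 0
G(11) = mex{0,0,0} = 1
G(12) = mex{1,1,1} = 0
G(13) = mex{0,2,2} = 1
G(14) = mex{1,0,0} = 2
G(15) = mex{2,1,1} = 0
P-positions are exactly the n with G(n) = 0.

0, 2, 5, 7, 10, 12, 15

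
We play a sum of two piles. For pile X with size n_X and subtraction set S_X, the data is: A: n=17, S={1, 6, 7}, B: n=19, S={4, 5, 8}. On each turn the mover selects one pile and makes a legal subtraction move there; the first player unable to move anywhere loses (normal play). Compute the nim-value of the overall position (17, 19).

0

Pile A, S = {1, 6, 7}:
n :  0  1  2  3  4  5  6  7  8  9 10 11 12 13 14 15 16 17
G :  0  1  0  1  0  1  2  3  2  3  2  3  0  1  0  1  0  1
G_A(17) = 1.
Pile B, S = {4, 5, 8}:
G(0) = 0
G(1) = mex{} = 0
G(2) = mex{} = 0
G(3) = mex{} = 0
G(4) = mex{0} = 1
G(5) = mex{0,0} = 1
G(6) = mex{0,0} = 1
G(7) = mex{0,0} = 1
G(8) = mex{1,0,0} = 2
G(9) = mex{1,1,0} = 2
G(10) = mex{1,1,0} = 2
G(11) = mex{1,1,0} = 2
G(12) = mex{2,1,1} = 0
G(13) = mex{2,2,1} = 0
G(14) = mex{2,2,1} = 0
G(15) = mex{2,2,1} = 0
G(16) = mex{0,2,2} = 1
G(17) = mex{0,0,2} = 1
G(18) = mex{0,0,2} = 1
G(19) = mex{0,0,2} = 1
G_B(19) = 1.
Combined Grundy value = 1 ⊕ 1 = 0.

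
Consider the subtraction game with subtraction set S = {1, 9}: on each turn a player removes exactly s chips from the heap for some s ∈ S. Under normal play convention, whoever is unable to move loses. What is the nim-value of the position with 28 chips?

0

G(0) = 0
G(1) = mex{0} = 1
G(2) = mex{1} = 0
G(3) = mex{0} = 1
G(4) = mex{1} = 0
G(5) = mex{0} = 1
G(6) = mex{1} = 0
G(7) = mex{0} = 1
G(8) = mex{1} = 0
G(9) = mex{0,0} = 1
G(10) = mex{1,1} = 0
G(11) = mex{0,0} = 1
G(12) = mex{1,1} = 0
G(13) = mex{0,0} = 1
G(14) = mex{1,1} = 0
G(15) = mex{0,0} = 1
G(16) = mex{1,1} = 0
G(17) = mex{0,0} = 1
G(18) = mex{1,1} = 0
G(19) = mex{0,0} = 1
G(20) = mex{1,1} = 0
G(21) = mex{0,0} = 1
G(22) = mex{1,1} = 0
G(23) = mex{0,0} = 1
G(24) = mex{1,1} = 0
G(25) = mex{0,0} = 1
G(26) = mex{1,1} = 0
G(27) = mex{0,0} = 1
G(28) = mex{1,1} = 0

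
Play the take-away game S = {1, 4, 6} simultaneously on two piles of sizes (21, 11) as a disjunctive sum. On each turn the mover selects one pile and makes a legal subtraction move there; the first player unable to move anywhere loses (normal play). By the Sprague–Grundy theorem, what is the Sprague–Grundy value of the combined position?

0

All piles use S = {1, 4, 6}:
n :  0  1  2  3  4  5  6  7  8  9 10 11 12 13 14 15 16 17 18 19 20 21
G :  0  1  0  1  2  0  1  0  1  2  0  1  0  1  2  0  1  0  1  2  0  1
Pile A: G(21) = 1.
Pile B: G(11) = 1.
Combined Grundy value = 1 ⊕ 1 = 0.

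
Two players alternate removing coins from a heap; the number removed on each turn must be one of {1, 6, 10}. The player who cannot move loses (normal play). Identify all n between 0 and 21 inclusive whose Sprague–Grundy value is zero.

0, 2, 4, 7, 9, 11, 16, 18, 20

G(0) = 0
G(1) = mex{0} = 1
G(2) = mex{1} = 0
G(3) = mex{0} = 1
G(4) = mex{1} = 0
G(5) = mex{0} = 1
G(6) = mex{1,0} = 2
G(7) = mex{2,1} = 0
G(8) = mex{0,0} = 1
G(9) = mex{1,1} = 0
G(10) = mex{0,0,0} = 1
G(11) = mex{1,1,1} = 0
G(12) = mex{0,2,0} = 1
G(13) = mex{1,0,1} = 2
G(14) = mex{2,1,0} = 3
G(15) = mex{3,0,1} = 2
G(16) = mex{2,1,2} = 0
G(17) = mex{0,0,0} = 1
G(18) = mex{1,1,1} = 0
G(19) = mex{0,2,0} = 1
G(20) = mex{1,3,1} = 0
G(21) = mex{0,2,0} = 1
P-positions are exactly the n with G(n) = 0.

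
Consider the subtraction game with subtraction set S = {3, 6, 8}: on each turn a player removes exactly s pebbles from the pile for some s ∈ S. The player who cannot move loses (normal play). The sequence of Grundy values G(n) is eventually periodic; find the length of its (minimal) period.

G(0) = 0
G(1) = mex{} = 0
G(2) = mex{} = 0
G(3) = mex{0} = 1
G(4) = mex{0} = 1
G(5) = mex{0} = 1
G(6) = mex{1,0} = 2
G(7) = mex{1,0} = 2
G(8) = mex{1,0,0} = 2
G(9) = mex{2,1,0} = 3
G(10) = mex{2,1,0} = 3
G(11) = mex{2,1,1} = 0
G(12) = mex{3,2,1} = 0
G(13) = mex{3,2,1} = 0
G(14) = mex{0,2,2} = 1
G(15) = mex{0,3,2} = 1
G(16) = mex{0,3,2} = 1
G(17) = mex{1,0,3} = 2
G(18) = mex{1,0,3} = 2
G(19) = mex{1,0,0} = 2
G(20) = mex{2,1,0} = 3
G(21) = mex{2,1,0} = 3
G(22) = mex{2,1,1} = 0
G(23) = mex{3,2,1} = 0
G(n+11) = G(n) holds for n = 0,…,7 (a full window of length max(S) = 8), so the sequence is purely periodic with period 11.

11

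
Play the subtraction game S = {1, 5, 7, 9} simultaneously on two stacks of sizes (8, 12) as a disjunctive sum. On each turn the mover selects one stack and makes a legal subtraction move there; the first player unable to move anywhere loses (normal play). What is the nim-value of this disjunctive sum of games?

All stacks use S = {1, 5, 7, 9}:
n :  0  1  2  3  4  5  6  7  8  9 10 11 12
G :  0  1  0  1  0  1  0  1  0  1  0  1  0
Stack A: G(8) = 0.
Stack B: G(12) = 0.
Combined Grundy value = 0 ⊕ 0 = 0.

0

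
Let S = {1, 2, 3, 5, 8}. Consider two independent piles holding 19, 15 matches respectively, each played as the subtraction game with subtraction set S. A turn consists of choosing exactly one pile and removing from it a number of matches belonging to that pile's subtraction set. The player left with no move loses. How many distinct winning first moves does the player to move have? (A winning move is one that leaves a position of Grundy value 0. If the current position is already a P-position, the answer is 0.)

1

All piles use S = {1, 2, 3, 5, 8}:
G(0) = 0
G(1) = mex{0} = 1
G(2) = mex{1,0} = 2
G(3) = mex{2,1,0} = 3
G(4) = mex{3,2,1} = 0
G(5) = mex{0,3,2,0} = 1
G(6) = mex{1,0,3,1} = 2
G(7) = mex{2,1,0,2} = 3
G(8) = mex{3,2,1,3,0} = 4
G(9) = mex{4,3,2,0,1} = 5
G(10) = mex{5,4,3,1,2} = 0
G(11) = mex{0,5,4,2,3} = 1
G(12) = mex{1,0,5,3,0} = 2
G(13) = mex{2,1,0,4,1} = 3
G(14) = mex{3,2,1,5,2} = 0
G(15) = mex{0,3,2,0,3} = 1
G(16) = mex{1,0,3,1,4} = 2
G(17) = mex{2,1,0,2,5} = 3
G(18) = mex{3,2,1,3,0} = 4
G(19) = mex{4,3,2,0,1} = 5
Pile A: G(19) = 5.
Pile B: G(15) = 1.
Combined Grundy value = 5 ⊕ 1 = 4.
A winning move leaves total XOR = 0, i.e. changes one component's Grundy value g to g ⊕ X where X is the current total.
Pile A: need g' = 5⊕4 = 1. Options: 19−1→G=4, 19−2→G=3, 19−3→G=2, 19−5→G=0, 19−8→G=1. Hits: 1.
Pile B: need g' = 1⊕4 = 5. Options: 15−1→G=0, 15−2→G=3, 15−3→G=2, 15−5→G=0, 15−8→G=3. Hits: 0.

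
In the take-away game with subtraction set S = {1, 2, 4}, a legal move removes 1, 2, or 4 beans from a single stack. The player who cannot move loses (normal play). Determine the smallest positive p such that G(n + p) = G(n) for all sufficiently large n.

G(0) = 0
G(1) = mex{0} = 1
G(2) = mex{1,0} = 2
G(3) = mex{2,1} = 0
G(4) = mex{0,2,0} = 1
G(5) = mex{1,0,1} = 2
G(6) = mex{2,1,2} = 0
G(7) = mex{0,2,0} = 1
G(8) = mex{1,0,1} = 2
G(9) = mex{2,1,2} = 0
G(10) = mex{0,2,0} = 1
G(11) = mex{1,0,1} = 2
G(12) = mex{2,1,2} = 0
G(13) = mex{0,2,0} = 1
G(14) = mex{1,0,1} = 2
G(n+3) = G(n) holds for n = 0,…,3 (a full window of length max(S) = 4), so the sequence is purely periodic with period 3.

3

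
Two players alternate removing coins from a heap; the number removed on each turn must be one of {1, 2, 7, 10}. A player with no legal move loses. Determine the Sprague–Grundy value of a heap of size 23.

2

n :  0  1  2  3  4  5  6  7  8  9 10 11 12 13 14 15 16 17 18 19 20 21 22 23
G :  0  1  2  0  1  2  0  1  2  0  1  2  0  1  2  0  1  2  0  1  2  0  1  2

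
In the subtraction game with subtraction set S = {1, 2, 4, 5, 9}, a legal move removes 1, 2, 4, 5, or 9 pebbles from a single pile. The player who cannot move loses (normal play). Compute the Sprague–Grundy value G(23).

4

n :  0  1  2  3  4  5  6  7  8  9 10 11 12 13 14 15 16 17 18 19 20 21 22 23
G :  0  1  2  0  1  2  0  1  2  3  4  5  3  0  1  2  0  1  2  0  1  2  3  4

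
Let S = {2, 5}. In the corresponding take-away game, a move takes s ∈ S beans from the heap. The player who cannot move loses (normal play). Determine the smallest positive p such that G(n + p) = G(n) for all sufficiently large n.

7

G(0) = 0
G(1) = mex{} = 0
G(2) = mex{0} = 1
G(3) = mex{0} = 1
G(4) = mex{1} = 0
G(5) = mex{1,0} = 2
G(6) = mex{0,0} = 1
G(7) = mex{2,1} = 0
G(8) = mex{1,1} = 0
G(9) = mex{0,0} = 1
G(10) = mex{0,2} = 1
G(11) = mex{1,1} = 0
G(12) = mex{1,0} = 2
G(13) = mex{0,0} = 1
G(14) = mex{2,1} = 0
G(15) = mex{1,1} = 0
G(n+7) = G(n) holds for n = 0,…,4 (a full window of length max(S) = 5), so the sequence is purely periodic with period 7.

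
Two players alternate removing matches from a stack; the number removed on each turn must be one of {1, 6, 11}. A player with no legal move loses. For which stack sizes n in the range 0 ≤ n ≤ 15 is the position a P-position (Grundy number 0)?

n :  0  1  2  3  4  5  6  7  8  9 10 11 12 13 14 15
G :  0  1  0  1  0  1  2  0  1  0  1  2  0  1  0  1
P-positions are exactly the n with G(n) = 0.

0, 2, 4, 7, 9, 12, 14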